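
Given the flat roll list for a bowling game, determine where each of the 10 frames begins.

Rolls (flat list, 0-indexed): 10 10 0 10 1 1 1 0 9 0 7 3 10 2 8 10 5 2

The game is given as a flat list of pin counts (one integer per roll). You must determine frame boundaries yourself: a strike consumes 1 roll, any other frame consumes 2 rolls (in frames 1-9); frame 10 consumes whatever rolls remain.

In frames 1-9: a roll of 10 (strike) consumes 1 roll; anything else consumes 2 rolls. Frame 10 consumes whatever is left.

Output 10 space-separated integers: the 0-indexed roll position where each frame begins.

Answer: 0 1 2 4 6 8 10 12 13 15

Derivation:
Frame 1 starts at roll index 0: roll=10 (strike), consumes 1 roll
Frame 2 starts at roll index 1: roll=10 (strike), consumes 1 roll
Frame 3 starts at roll index 2: rolls=0,10 (sum=10), consumes 2 rolls
Frame 4 starts at roll index 4: rolls=1,1 (sum=2), consumes 2 rolls
Frame 5 starts at roll index 6: rolls=1,0 (sum=1), consumes 2 rolls
Frame 6 starts at roll index 8: rolls=9,0 (sum=9), consumes 2 rolls
Frame 7 starts at roll index 10: rolls=7,3 (sum=10), consumes 2 rolls
Frame 8 starts at roll index 12: roll=10 (strike), consumes 1 roll
Frame 9 starts at roll index 13: rolls=2,8 (sum=10), consumes 2 rolls
Frame 10 starts at roll index 15: 3 remaining rolls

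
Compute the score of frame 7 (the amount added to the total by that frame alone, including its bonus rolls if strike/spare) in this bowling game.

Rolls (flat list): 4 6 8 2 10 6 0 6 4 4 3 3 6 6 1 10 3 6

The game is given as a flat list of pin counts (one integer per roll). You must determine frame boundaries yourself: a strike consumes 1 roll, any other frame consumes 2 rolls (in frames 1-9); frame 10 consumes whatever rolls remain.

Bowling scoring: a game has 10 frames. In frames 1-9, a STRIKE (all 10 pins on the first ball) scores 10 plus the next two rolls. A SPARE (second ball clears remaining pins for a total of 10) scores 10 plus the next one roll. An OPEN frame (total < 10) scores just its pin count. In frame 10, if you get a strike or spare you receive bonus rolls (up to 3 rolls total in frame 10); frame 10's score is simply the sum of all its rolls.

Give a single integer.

Answer: 9

Derivation:
Frame 1: SPARE (4+6=10). 10 + next roll (8) = 18. Cumulative: 18
Frame 2: SPARE (8+2=10). 10 + next roll (10) = 20. Cumulative: 38
Frame 3: STRIKE. 10 + next two rolls (6+0) = 16. Cumulative: 54
Frame 4: OPEN (6+0=6). Cumulative: 60
Frame 5: SPARE (6+4=10). 10 + next roll (4) = 14. Cumulative: 74
Frame 6: OPEN (4+3=7). Cumulative: 81
Frame 7: OPEN (3+6=9). Cumulative: 90
Frame 8: OPEN (6+1=7). Cumulative: 97
Frame 9: STRIKE. 10 + next two rolls (3+6) = 19. Cumulative: 116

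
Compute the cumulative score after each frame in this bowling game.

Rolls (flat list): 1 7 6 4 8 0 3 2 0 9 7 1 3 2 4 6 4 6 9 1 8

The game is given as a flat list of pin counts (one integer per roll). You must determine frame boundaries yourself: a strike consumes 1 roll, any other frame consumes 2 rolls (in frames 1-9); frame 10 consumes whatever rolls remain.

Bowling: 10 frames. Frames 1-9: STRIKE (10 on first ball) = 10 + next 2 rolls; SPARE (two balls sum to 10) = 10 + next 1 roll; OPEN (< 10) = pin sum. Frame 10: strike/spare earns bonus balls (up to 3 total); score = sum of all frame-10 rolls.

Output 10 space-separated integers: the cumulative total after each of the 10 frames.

Answer: 8 26 34 39 48 56 61 75 94 112

Derivation:
Frame 1: OPEN (1+7=8). Cumulative: 8
Frame 2: SPARE (6+4=10). 10 + next roll (8) = 18. Cumulative: 26
Frame 3: OPEN (8+0=8). Cumulative: 34
Frame 4: OPEN (3+2=5). Cumulative: 39
Frame 5: OPEN (0+9=9). Cumulative: 48
Frame 6: OPEN (7+1=8). Cumulative: 56
Frame 7: OPEN (3+2=5). Cumulative: 61
Frame 8: SPARE (4+6=10). 10 + next roll (4) = 14. Cumulative: 75
Frame 9: SPARE (4+6=10). 10 + next roll (9) = 19. Cumulative: 94
Frame 10: SPARE. Sum of all frame-10 rolls (9+1+8) = 18. Cumulative: 112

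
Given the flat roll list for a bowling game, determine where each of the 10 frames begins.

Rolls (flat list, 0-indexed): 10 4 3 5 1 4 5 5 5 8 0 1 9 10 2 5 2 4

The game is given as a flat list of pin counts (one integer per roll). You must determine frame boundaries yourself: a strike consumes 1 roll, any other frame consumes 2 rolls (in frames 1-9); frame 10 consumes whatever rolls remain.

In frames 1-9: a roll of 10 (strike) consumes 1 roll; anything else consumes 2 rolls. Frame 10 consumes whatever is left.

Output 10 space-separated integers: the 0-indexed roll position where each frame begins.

Answer: 0 1 3 5 7 9 11 13 14 16

Derivation:
Frame 1 starts at roll index 0: roll=10 (strike), consumes 1 roll
Frame 2 starts at roll index 1: rolls=4,3 (sum=7), consumes 2 rolls
Frame 3 starts at roll index 3: rolls=5,1 (sum=6), consumes 2 rolls
Frame 4 starts at roll index 5: rolls=4,5 (sum=9), consumes 2 rolls
Frame 5 starts at roll index 7: rolls=5,5 (sum=10), consumes 2 rolls
Frame 6 starts at roll index 9: rolls=8,0 (sum=8), consumes 2 rolls
Frame 7 starts at roll index 11: rolls=1,9 (sum=10), consumes 2 rolls
Frame 8 starts at roll index 13: roll=10 (strike), consumes 1 roll
Frame 9 starts at roll index 14: rolls=2,5 (sum=7), consumes 2 rolls
Frame 10 starts at roll index 16: 2 remaining rolls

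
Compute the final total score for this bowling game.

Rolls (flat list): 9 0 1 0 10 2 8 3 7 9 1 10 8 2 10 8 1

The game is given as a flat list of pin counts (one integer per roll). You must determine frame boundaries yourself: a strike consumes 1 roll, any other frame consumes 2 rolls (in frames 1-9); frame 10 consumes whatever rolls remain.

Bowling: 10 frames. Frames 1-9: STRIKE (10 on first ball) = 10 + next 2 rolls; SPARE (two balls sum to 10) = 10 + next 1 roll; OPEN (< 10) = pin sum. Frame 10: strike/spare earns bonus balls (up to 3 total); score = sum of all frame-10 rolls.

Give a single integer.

Answer: 150

Derivation:
Frame 1: OPEN (9+0=9). Cumulative: 9
Frame 2: OPEN (1+0=1). Cumulative: 10
Frame 3: STRIKE. 10 + next two rolls (2+8) = 20. Cumulative: 30
Frame 4: SPARE (2+8=10). 10 + next roll (3) = 13. Cumulative: 43
Frame 5: SPARE (3+7=10). 10 + next roll (9) = 19. Cumulative: 62
Frame 6: SPARE (9+1=10). 10 + next roll (10) = 20. Cumulative: 82
Frame 7: STRIKE. 10 + next two rolls (8+2) = 20. Cumulative: 102
Frame 8: SPARE (8+2=10). 10 + next roll (10) = 20. Cumulative: 122
Frame 9: STRIKE. 10 + next two rolls (8+1) = 19. Cumulative: 141
Frame 10: OPEN. Sum of all frame-10 rolls (8+1) = 9. Cumulative: 150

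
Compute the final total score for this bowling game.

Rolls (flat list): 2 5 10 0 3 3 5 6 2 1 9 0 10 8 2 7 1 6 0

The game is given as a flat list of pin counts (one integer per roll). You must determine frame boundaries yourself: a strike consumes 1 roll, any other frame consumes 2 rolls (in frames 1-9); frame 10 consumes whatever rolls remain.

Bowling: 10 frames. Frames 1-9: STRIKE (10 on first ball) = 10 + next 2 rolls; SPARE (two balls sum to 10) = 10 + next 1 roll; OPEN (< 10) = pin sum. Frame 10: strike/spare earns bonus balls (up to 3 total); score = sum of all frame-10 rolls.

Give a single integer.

Answer: 98

Derivation:
Frame 1: OPEN (2+5=7). Cumulative: 7
Frame 2: STRIKE. 10 + next two rolls (0+3) = 13. Cumulative: 20
Frame 3: OPEN (0+3=3). Cumulative: 23
Frame 4: OPEN (3+5=8). Cumulative: 31
Frame 5: OPEN (6+2=8). Cumulative: 39
Frame 6: SPARE (1+9=10). 10 + next roll (0) = 10. Cumulative: 49
Frame 7: SPARE (0+10=10). 10 + next roll (8) = 18. Cumulative: 67
Frame 8: SPARE (8+2=10). 10 + next roll (7) = 17. Cumulative: 84
Frame 9: OPEN (7+1=8). Cumulative: 92
Frame 10: OPEN. Sum of all frame-10 rolls (6+0) = 6. Cumulative: 98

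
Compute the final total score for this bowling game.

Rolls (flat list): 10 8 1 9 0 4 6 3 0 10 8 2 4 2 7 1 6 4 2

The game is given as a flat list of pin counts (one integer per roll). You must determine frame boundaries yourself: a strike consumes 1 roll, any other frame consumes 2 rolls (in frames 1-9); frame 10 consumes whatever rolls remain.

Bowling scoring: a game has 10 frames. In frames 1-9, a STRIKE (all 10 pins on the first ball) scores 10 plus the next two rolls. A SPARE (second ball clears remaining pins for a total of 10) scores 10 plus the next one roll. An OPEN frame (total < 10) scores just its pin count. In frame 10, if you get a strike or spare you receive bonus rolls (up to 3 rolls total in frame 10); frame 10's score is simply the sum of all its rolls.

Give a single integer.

Answer: 113

Derivation:
Frame 1: STRIKE. 10 + next two rolls (8+1) = 19. Cumulative: 19
Frame 2: OPEN (8+1=9). Cumulative: 28
Frame 3: OPEN (9+0=9). Cumulative: 37
Frame 4: SPARE (4+6=10). 10 + next roll (3) = 13. Cumulative: 50
Frame 5: OPEN (3+0=3). Cumulative: 53
Frame 6: STRIKE. 10 + next two rolls (8+2) = 20. Cumulative: 73
Frame 7: SPARE (8+2=10). 10 + next roll (4) = 14. Cumulative: 87
Frame 8: OPEN (4+2=6). Cumulative: 93
Frame 9: OPEN (7+1=8). Cumulative: 101
Frame 10: SPARE. Sum of all frame-10 rolls (6+4+2) = 12. Cumulative: 113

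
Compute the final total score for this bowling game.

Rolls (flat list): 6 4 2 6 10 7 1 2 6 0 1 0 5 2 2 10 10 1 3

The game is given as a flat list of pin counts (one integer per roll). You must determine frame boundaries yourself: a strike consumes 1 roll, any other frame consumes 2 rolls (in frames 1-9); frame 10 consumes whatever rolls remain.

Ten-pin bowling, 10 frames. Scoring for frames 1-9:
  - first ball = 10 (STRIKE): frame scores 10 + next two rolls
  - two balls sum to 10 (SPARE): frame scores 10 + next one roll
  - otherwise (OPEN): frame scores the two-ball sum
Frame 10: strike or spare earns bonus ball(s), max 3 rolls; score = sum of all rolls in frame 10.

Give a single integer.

Answer: 99

Derivation:
Frame 1: SPARE (6+4=10). 10 + next roll (2) = 12. Cumulative: 12
Frame 2: OPEN (2+6=8). Cumulative: 20
Frame 3: STRIKE. 10 + next two rolls (7+1) = 18. Cumulative: 38
Frame 4: OPEN (7+1=8). Cumulative: 46
Frame 5: OPEN (2+6=8). Cumulative: 54
Frame 6: OPEN (0+1=1). Cumulative: 55
Frame 7: OPEN (0+5=5). Cumulative: 60
Frame 8: OPEN (2+2=4). Cumulative: 64
Frame 9: STRIKE. 10 + next two rolls (10+1) = 21. Cumulative: 85
Frame 10: STRIKE. Sum of all frame-10 rolls (10+1+3) = 14. Cumulative: 99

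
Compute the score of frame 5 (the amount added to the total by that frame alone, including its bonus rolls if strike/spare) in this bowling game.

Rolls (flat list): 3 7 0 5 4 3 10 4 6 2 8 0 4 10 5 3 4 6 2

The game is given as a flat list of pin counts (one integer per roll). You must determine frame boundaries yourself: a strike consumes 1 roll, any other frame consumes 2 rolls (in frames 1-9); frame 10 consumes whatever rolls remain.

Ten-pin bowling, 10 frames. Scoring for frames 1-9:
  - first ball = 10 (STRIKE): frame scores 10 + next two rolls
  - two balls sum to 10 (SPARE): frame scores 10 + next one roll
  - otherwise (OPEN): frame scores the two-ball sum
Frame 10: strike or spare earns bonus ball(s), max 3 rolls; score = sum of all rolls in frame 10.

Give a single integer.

Answer: 12

Derivation:
Frame 1: SPARE (3+7=10). 10 + next roll (0) = 10. Cumulative: 10
Frame 2: OPEN (0+5=5). Cumulative: 15
Frame 3: OPEN (4+3=7). Cumulative: 22
Frame 4: STRIKE. 10 + next two rolls (4+6) = 20. Cumulative: 42
Frame 5: SPARE (4+6=10). 10 + next roll (2) = 12. Cumulative: 54
Frame 6: SPARE (2+8=10). 10 + next roll (0) = 10. Cumulative: 64
Frame 7: OPEN (0+4=4). Cumulative: 68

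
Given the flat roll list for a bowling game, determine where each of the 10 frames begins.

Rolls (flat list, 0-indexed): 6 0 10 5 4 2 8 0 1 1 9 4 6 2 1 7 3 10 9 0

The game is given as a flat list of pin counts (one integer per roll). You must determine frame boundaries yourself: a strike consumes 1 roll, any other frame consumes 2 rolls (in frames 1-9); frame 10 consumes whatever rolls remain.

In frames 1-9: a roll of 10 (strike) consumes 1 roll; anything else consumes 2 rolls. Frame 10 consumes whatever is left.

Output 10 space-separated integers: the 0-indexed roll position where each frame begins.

Answer: 0 2 3 5 7 9 11 13 15 17

Derivation:
Frame 1 starts at roll index 0: rolls=6,0 (sum=6), consumes 2 rolls
Frame 2 starts at roll index 2: roll=10 (strike), consumes 1 roll
Frame 3 starts at roll index 3: rolls=5,4 (sum=9), consumes 2 rolls
Frame 4 starts at roll index 5: rolls=2,8 (sum=10), consumes 2 rolls
Frame 5 starts at roll index 7: rolls=0,1 (sum=1), consumes 2 rolls
Frame 6 starts at roll index 9: rolls=1,9 (sum=10), consumes 2 rolls
Frame 7 starts at roll index 11: rolls=4,6 (sum=10), consumes 2 rolls
Frame 8 starts at roll index 13: rolls=2,1 (sum=3), consumes 2 rolls
Frame 9 starts at roll index 15: rolls=7,3 (sum=10), consumes 2 rolls
Frame 10 starts at roll index 17: 3 remaining rolls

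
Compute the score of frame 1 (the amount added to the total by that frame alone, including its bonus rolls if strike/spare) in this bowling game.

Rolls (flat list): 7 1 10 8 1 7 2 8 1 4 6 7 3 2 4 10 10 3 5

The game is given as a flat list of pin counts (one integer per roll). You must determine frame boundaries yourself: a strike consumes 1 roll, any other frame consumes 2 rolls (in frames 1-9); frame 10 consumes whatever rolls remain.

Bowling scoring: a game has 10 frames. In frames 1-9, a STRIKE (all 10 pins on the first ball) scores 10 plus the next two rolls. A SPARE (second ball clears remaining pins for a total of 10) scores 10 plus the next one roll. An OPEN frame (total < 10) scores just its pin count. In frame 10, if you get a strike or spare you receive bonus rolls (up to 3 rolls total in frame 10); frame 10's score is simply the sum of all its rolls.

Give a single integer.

Answer: 8

Derivation:
Frame 1: OPEN (7+1=8). Cumulative: 8
Frame 2: STRIKE. 10 + next two rolls (8+1) = 19. Cumulative: 27
Frame 3: OPEN (8+1=9). Cumulative: 36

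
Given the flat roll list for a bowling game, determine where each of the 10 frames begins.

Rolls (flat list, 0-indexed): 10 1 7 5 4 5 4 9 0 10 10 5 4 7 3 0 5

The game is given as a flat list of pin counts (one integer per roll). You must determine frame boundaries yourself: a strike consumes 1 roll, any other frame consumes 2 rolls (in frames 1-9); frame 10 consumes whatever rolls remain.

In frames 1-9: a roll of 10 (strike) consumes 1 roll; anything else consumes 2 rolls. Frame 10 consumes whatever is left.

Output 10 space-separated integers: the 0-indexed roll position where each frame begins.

Frame 1 starts at roll index 0: roll=10 (strike), consumes 1 roll
Frame 2 starts at roll index 1: rolls=1,7 (sum=8), consumes 2 rolls
Frame 3 starts at roll index 3: rolls=5,4 (sum=9), consumes 2 rolls
Frame 4 starts at roll index 5: rolls=5,4 (sum=9), consumes 2 rolls
Frame 5 starts at roll index 7: rolls=9,0 (sum=9), consumes 2 rolls
Frame 6 starts at roll index 9: roll=10 (strike), consumes 1 roll
Frame 7 starts at roll index 10: roll=10 (strike), consumes 1 roll
Frame 8 starts at roll index 11: rolls=5,4 (sum=9), consumes 2 rolls
Frame 9 starts at roll index 13: rolls=7,3 (sum=10), consumes 2 rolls
Frame 10 starts at roll index 15: 2 remaining rolls

Answer: 0 1 3 5 7 9 10 11 13 15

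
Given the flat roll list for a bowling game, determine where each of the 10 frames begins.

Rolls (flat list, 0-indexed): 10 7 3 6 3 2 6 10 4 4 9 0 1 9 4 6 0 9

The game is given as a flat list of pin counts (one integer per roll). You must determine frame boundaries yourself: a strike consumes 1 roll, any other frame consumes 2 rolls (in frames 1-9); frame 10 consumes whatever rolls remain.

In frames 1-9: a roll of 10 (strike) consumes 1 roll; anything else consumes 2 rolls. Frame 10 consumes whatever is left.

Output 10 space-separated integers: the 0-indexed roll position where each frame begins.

Answer: 0 1 3 5 7 8 10 12 14 16

Derivation:
Frame 1 starts at roll index 0: roll=10 (strike), consumes 1 roll
Frame 2 starts at roll index 1: rolls=7,3 (sum=10), consumes 2 rolls
Frame 3 starts at roll index 3: rolls=6,3 (sum=9), consumes 2 rolls
Frame 4 starts at roll index 5: rolls=2,6 (sum=8), consumes 2 rolls
Frame 5 starts at roll index 7: roll=10 (strike), consumes 1 roll
Frame 6 starts at roll index 8: rolls=4,4 (sum=8), consumes 2 rolls
Frame 7 starts at roll index 10: rolls=9,0 (sum=9), consumes 2 rolls
Frame 8 starts at roll index 12: rolls=1,9 (sum=10), consumes 2 rolls
Frame 9 starts at roll index 14: rolls=4,6 (sum=10), consumes 2 rolls
Frame 10 starts at roll index 16: 2 remaining rolls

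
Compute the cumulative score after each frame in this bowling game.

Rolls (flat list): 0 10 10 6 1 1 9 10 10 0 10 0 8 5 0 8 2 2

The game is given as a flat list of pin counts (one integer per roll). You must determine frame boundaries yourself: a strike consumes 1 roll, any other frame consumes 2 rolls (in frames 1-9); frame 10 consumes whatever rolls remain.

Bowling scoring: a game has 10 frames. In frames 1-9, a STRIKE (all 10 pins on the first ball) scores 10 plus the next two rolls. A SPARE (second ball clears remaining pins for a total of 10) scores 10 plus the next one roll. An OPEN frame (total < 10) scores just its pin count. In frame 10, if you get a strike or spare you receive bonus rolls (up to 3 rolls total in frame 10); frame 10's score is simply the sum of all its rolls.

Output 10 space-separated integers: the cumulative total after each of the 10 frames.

Answer: 20 37 44 64 84 104 114 122 127 139

Derivation:
Frame 1: SPARE (0+10=10). 10 + next roll (10) = 20. Cumulative: 20
Frame 2: STRIKE. 10 + next two rolls (6+1) = 17. Cumulative: 37
Frame 3: OPEN (6+1=7). Cumulative: 44
Frame 4: SPARE (1+9=10). 10 + next roll (10) = 20. Cumulative: 64
Frame 5: STRIKE. 10 + next two rolls (10+0) = 20. Cumulative: 84
Frame 6: STRIKE. 10 + next two rolls (0+10) = 20. Cumulative: 104
Frame 7: SPARE (0+10=10). 10 + next roll (0) = 10. Cumulative: 114
Frame 8: OPEN (0+8=8). Cumulative: 122
Frame 9: OPEN (5+0=5). Cumulative: 127
Frame 10: SPARE. Sum of all frame-10 rolls (8+2+2) = 12. Cumulative: 139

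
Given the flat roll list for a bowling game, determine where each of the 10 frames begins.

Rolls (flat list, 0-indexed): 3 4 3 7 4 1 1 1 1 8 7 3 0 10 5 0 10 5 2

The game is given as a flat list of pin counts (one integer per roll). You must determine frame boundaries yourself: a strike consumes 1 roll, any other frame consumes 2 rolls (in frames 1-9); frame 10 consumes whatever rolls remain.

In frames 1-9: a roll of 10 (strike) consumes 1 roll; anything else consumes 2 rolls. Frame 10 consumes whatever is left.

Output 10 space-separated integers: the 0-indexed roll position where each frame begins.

Frame 1 starts at roll index 0: rolls=3,4 (sum=7), consumes 2 rolls
Frame 2 starts at roll index 2: rolls=3,7 (sum=10), consumes 2 rolls
Frame 3 starts at roll index 4: rolls=4,1 (sum=5), consumes 2 rolls
Frame 4 starts at roll index 6: rolls=1,1 (sum=2), consumes 2 rolls
Frame 5 starts at roll index 8: rolls=1,8 (sum=9), consumes 2 rolls
Frame 6 starts at roll index 10: rolls=7,3 (sum=10), consumes 2 rolls
Frame 7 starts at roll index 12: rolls=0,10 (sum=10), consumes 2 rolls
Frame 8 starts at roll index 14: rolls=5,0 (sum=5), consumes 2 rolls
Frame 9 starts at roll index 16: roll=10 (strike), consumes 1 roll
Frame 10 starts at roll index 17: 2 remaining rolls

Answer: 0 2 4 6 8 10 12 14 16 17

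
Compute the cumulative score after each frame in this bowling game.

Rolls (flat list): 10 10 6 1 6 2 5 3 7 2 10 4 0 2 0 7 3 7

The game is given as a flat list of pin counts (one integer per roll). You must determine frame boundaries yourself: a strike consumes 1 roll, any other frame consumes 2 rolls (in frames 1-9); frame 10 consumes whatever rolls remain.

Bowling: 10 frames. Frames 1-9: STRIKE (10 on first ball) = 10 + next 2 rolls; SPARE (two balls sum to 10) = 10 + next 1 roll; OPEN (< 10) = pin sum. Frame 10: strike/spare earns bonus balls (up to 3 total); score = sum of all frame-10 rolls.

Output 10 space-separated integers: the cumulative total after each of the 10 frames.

Frame 1: STRIKE. 10 + next two rolls (10+6) = 26. Cumulative: 26
Frame 2: STRIKE. 10 + next two rolls (6+1) = 17. Cumulative: 43
Frame 3: OPEN (6+1=7). Cumulative: 50
Frame 4: OPEN (6+2=8). Cumulative: 58
Frame 5: OPEN (5+3=8). Cumulative: 66
Frame 6: OPEN (7+2=9). Cumulative: 75
Frame 7: STRIKE. 10 + next two rolls (4+0) = 14. Cumulative: 89
Frame 8: OPEN (4+0=4). Cumulative: 93
Frame 9: OPEN (2+0=2). Cumulative: 95
Frame 10: SPARE. Sum of all frame-10 rolls (7+3+7) = 17. Cumulative: 112

Answer: 26 43 50 58 66 75 89 93 95 112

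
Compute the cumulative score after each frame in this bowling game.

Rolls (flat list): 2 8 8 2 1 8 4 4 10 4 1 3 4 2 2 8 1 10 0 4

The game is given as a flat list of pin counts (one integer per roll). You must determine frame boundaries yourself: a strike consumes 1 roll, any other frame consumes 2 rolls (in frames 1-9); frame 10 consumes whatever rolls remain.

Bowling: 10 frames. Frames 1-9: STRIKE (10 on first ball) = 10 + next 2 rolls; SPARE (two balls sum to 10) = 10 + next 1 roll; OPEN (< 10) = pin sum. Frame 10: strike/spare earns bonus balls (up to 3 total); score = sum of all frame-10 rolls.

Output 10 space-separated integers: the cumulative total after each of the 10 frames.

Answer: 18 29 38 46 61 66 73 77 86 100

Derivation:
Frame 1: SPARE (2+8=10). 10 + next roll (8) = 18. Cumulative: 18
Frame 2: SPARE (8+2=10). 10 + next roll (1) = 11. Cumulative: 29
Frame 3: OPEN (1+8=9). Cumulative: 38
Frame 4: OPEN (4+4=8). Cumulative: 46
Frame 5: STRIKE. 10 + next two rolls (4+1) = 15. Cumulative: 61
Frame 6: OPEN (4+1=5). Cumulative: 66
Frame 7: OPEN (3+4=7). Cumulative: 73
Frame 8: OPEN (2+2=4). Cumulative: 77
Frame 9: OPEN (8+1=9). Cumulative: 86
Frame 10: STRIKE. Sum of all frame-10 rolls (10+0+4) = 14. Cumulative: 100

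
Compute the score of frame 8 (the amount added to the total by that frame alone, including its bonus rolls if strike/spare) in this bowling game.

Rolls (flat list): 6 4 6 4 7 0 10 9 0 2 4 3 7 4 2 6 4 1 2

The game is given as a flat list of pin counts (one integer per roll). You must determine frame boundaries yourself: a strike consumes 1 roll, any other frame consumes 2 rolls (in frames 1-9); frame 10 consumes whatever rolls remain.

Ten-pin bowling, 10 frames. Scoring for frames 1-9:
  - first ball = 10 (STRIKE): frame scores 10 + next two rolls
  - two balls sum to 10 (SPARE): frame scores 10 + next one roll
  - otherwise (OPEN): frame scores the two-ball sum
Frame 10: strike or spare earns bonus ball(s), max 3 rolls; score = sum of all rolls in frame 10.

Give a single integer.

Frame 1: SPARE (6+4=10). 10 + next roll (6) = 16. Cumulative: 16
Frame 2: SPARE (6+4=10). 10 + next roll (7) = 17. Cumulative: 33
Frame 3: OPEN (7+0=7). Cumulative: 40
Frame 4: STRIKE. 10 + next two rolls (9+0) = 19. Cumulative: 59
Frame 5: OPEN (9+0=9). Cumulative: 68
Frame 6: OPEN (2+4=6). Cumulative: 74
Frame 7: SPARE (3+7=10). 10 + next roll (4) = 14. Cumulative: 88
Frame 8: OPEN (4+2=6). Cumulative: 94
Frame 9: SPARE (6+4=10). 10 + next roll (1) = 11. Cumulative: 105
Frame 10: OPEN. Sum of all frame-10 rolls (1+2) = 3. Cumulative: 108

Answer: 6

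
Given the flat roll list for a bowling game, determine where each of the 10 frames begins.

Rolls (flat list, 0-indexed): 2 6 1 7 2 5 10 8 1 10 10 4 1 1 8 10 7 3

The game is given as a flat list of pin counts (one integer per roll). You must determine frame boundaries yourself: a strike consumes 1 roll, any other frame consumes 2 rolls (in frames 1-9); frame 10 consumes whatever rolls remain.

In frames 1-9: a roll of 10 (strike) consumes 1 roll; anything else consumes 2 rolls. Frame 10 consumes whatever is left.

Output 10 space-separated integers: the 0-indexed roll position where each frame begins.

Frame 1 starts at roll index 0: rolls=2,6 (sum=8), consumes 2 rolls
Frame 2 starts at roll index 2: rolls=1,7 (sum=8), consumes 2 rolls
Frame 3 starts at roll index 4: rolls=2,5 (sum=7), consumes 2 rolls
Frame 4 starts at roll index 6: roll=10 (strike), consumes 1 roll
Frame 5 starts at roll index 7: rolls=8,1 (sum=9), consumes 2 rolls
Frame 6 starts at roll index 9: roll=10 (strike), consumes 1 roll
Frame 7 starts at roll index 10: roll=10 (strike), consumes 1 roll
Frame 8 starts at roll index 11: rolls=4,1 (sum=5), consumes 2 rolls
Frame 9 starts at roll index 13: rolls=1,8 (sum=9), consumes 2 rolls
Frame 10 starts at roll index 15: 3 remaining rolls

Answer: 0 2 4 6 7 9 10 11 13 15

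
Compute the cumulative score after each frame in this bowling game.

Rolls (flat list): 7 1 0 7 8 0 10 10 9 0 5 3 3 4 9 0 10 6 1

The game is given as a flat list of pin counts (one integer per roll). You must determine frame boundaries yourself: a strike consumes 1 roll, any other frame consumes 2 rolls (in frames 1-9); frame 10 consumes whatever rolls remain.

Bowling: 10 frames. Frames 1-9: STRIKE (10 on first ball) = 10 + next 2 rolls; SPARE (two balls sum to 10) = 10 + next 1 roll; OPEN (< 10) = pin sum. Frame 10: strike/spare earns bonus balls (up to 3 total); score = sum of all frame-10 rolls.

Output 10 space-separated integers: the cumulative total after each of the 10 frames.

Answer: 8 15 23 52 71 80 88 95 104 121

Derivation:
Frame 1: OPEN (7+1=8). Cumulative: 8
Frame 2: OPEN (0+7=7). Cumulative: 15
Frame 3: OPEN (8+0=8). Cumulative: 23
Frame 4: STRIKE. 10 + next two rolls (10+9) = 29. Cumulative: 52
Frame 5: STRIKE. 10 + next two rolls (9+0) = 19. Cumulative: 71
Frame 6: OPEN (9+0=9). Cumulative: 80
Frame 7: OPEN (5+3=8). Cumulative: 88
Frame 8: OPEN (3+4=7). Cumulative: 95
Frame 9: OPEN (9+0=9). Cumulative: 104
Frame 10: STRIKE. Sum of all frame-10 rolls (10+6+1) = 17. Cumulative: 121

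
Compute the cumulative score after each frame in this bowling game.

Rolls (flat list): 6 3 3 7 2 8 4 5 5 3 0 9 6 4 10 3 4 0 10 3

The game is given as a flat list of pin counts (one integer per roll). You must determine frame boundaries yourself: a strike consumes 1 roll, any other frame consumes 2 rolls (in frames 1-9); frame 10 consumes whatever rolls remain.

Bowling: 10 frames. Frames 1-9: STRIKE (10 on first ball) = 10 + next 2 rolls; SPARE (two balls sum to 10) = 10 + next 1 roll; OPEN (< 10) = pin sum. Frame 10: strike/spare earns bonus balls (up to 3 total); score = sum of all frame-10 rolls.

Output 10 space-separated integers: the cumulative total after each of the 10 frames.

Answer: 9 21 35 44 52 61 81 98 105 118

Derivation:
Frame 1: OPEN (6+3=9). Cumulative: 9
Frame 2: SPARE (3+7=10). 10 + next roll (2) = 12. Cumulative: 21
Frame 3: SPARE (2+8=10). 10 + next roll (4) = 14. Cumulative: 35
Frame 4: OPEN (4+5=9). Cumulative: 44
Frame 5: OPEN (5+3=8). Cumulative: 52
Frame 6: OPEN (0+9=9). Cumulative: 61
Frame 7: SPARE (6+4=10). 10 + next roll (10) = 20. Cumulative: 81
Frame 8: STRIKE. 10 + next two rolls (3+4) = 17. Cumulative: 98
Frame 9: OPEN (3+4=7). Cumulative: 105
Frame 10: SPARE. Sum of all frame-10 rolls (0+10+3) = 13. Cumulative: 118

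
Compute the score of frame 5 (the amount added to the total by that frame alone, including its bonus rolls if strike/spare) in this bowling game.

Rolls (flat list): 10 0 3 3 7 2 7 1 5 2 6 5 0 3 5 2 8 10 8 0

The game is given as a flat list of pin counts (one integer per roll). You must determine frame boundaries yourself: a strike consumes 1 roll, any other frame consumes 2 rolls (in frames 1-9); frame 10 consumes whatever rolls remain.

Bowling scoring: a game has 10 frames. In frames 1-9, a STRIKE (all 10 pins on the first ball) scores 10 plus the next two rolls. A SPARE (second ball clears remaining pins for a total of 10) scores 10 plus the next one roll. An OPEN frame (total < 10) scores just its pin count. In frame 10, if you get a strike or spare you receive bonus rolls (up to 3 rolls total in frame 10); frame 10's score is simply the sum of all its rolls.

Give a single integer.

Answer: 6

Derivation:
Frame 1: STRIKE. 10 + next two rolls (0+3) = 13. Cumulative: 13
Frame 2: OPEN (0+3=3). Cumulative: 16
Frame 3: SPARE (3+7=10). 10 + next roll (2) = 12. Cumulative: 28
Frame 4: OPEN (2+7=9). Cumulative: 37
Frame 5: OPEN (1+5=6). Cumulative: 43
Frame 6: OPEN (2+6=8). Cumulative: 51
Frame 7: OPEN (5+0=5). Cumulative: 56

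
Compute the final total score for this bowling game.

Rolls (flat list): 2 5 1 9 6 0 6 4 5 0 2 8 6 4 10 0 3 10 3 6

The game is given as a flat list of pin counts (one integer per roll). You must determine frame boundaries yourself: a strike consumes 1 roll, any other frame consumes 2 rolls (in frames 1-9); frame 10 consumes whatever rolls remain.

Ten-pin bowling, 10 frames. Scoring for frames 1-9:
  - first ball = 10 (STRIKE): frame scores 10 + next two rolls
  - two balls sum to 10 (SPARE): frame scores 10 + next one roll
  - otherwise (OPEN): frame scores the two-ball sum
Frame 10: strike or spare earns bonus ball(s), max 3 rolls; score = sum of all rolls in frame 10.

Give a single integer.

Frame 1: OPEN (2+5=7). Cumulative: 7
Frame 2: SPARE (1+9=10). 10 + next roll (6) = 16. Cumulative: 23
Frame 3: OPEN (6+0=6). Cumulative: 29
Frame 4: SPARE (6+4=10). 10 + next roll (5) = 15. Cumulative: 44
Frame 5: OPEN (5+0=5). Cumulative: 49
Frame 6: SPARE (2+8=10). 10 + next roll (6) = 16. Cumulative: 65
Frame 7: SPARE (6+4=10). 10 + next roll (10) = 20. Cumulative: 85
Frame 8: STRIKE. 10 + next two rolls (0+3) = 13. Cumulative: 98
Frame 9: OPEN (0+3=3). Cumulative: 101
Frame 10: STRIKE. Sum of all frame-10 rolls (10+3+6) = 19. Cumulative: 120

Answer: 120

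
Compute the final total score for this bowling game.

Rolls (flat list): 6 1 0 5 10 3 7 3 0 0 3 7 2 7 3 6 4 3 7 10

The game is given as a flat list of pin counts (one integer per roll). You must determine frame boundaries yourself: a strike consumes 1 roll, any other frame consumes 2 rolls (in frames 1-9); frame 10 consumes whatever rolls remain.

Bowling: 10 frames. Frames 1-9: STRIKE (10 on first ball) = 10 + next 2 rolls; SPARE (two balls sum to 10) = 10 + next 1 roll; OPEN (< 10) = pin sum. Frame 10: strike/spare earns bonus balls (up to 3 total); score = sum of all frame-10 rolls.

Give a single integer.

Answer: 109

Derivation:
Frame 1: OPEN (6+1=7). Cumulative: 7
Frame 2: OPEN (0+5=5). Cumulative: 12
Frame 3: STRIKE. 10 + next two rolls (3+7) = 20. Cumulative: 32
Frame 4: SPARE (3+7=10). 10 + next roll (3) = 13. Cumulative: 45
Frame 5: OPEN (3+0=3). Cumulative: 48
Frame 6: OPEN (0+3=3). Cumulative: 51
Frame 7: OPEN (7+2=9). Cumulative: 60
Frame 8: SPARE (7+3=10). 10 + next roll (6) = 16. Cumulative: 76
Frame 9: SPARE (6+4=10). 10 + next roll (3) = 13. Cumulative: 89
Frame 10: SPARE. Sum of all frame-10 rolls (3+7+10) = 20. Cumulative: 109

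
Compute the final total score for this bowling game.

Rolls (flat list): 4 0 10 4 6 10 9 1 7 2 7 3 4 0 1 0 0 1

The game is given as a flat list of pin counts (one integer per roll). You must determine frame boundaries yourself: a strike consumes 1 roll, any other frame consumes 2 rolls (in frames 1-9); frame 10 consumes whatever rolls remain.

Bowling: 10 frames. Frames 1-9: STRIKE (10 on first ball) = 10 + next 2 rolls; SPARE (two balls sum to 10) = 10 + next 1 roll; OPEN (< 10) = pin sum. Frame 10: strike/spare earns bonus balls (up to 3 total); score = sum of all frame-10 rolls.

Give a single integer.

Frame 1: OPEN (4+0=4). Cumulative: 4
Frame 2: STRIKE. 10 + next two rolls (4+6) = 20. Cumulative: 24
Frame 3: SPARE (4+6=10). 10 + next roll (10) = 20. Cumulative: 44
Frame 4: STRIKE. 10 + next two rolls (9+1) = 20. Cumulative: 64
Frame 5: SPARE (9+1=10). 10 + next roll (7) = 17. Cumulative: 81
Frame 6: OPEN (7+2=9). Cumulative: 90
Frame 7: SPARE (7+3=10). 10 + next roll (4) = 14. Cumulative: 104
Frame 8: OPEN (4+0=4). Cumulative: 108
Frame 9: OPEN (1+0=1). Cumulative: 109
Frame 10: OPEN. Sum of all frame-10 rolls (0+1) = 1. Cumulative: 110

Answer: 110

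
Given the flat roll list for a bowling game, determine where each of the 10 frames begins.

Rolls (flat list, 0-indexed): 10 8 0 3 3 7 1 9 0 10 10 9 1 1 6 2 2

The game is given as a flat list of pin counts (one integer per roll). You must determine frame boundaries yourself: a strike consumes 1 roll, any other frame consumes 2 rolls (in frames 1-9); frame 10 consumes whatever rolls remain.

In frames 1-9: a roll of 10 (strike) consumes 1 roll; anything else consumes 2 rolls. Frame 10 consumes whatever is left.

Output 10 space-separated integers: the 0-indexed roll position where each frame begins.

Answer: 0 1 3 5 7 9 10 11 13 15

Derivation:
Frame 1 starts at roll index 0: roll=10 (strike), consumes 1 roll
Frame 2 starts at roll index 1: rolls=8,0 (sum=8), consumes 2 rolls
Frame 3 starts at roll index 3: rolls=3,3 (sum=6), consumes 2 rolls
Frame 4 starts at roll index 5: rolls=7,1 (sum=8), consumes 2 rolls
Frame 5 starts at roll index 7: rolls=9,0 (sum=9), consumes 2 rolls
Frame 6 starts at roll index 9: roll=10 (strike), consumes 1 roll
Frame 7 starts at roll index 10: roll=10 (strike), consumes 1 roll
Frame 8 starts at roll index 11: rolls=9,1 (sum=10), consumes 2 rolls
Frame 9 starts at roll index 13: rolls=1,6 (sum=7), consumes 2 rolls
Frame 10 starts at roll index 15: 2 remaining rolls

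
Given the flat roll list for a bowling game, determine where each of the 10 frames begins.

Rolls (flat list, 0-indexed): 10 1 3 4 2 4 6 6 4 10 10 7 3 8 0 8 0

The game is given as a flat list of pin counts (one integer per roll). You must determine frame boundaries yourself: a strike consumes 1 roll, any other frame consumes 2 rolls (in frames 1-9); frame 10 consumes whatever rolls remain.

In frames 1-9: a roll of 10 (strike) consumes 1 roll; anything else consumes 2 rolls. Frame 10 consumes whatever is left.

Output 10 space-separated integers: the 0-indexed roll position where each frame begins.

Answer: 0 1 3 5 7 9 10 11 13 15

Derivation:
Frame 1 starts at roll index 0: roll=10 (strike), consumes 1 roll
Frame 2 starts at roll index 1: rolls=1,3 (sum=4), consumes 2 rolls
Frame 3 starts at roll index 3: rolls=4,2 (sum=6), consumes 2 rolls
Frame 4 starts at roll index 5: rolls=4,6 (sum=10), consumes 2 rolls
Frame 5 starts at roll index 7: rolls=6,4 (sum=10), consumes 2 rolls
Frame 6 starts at roll index 9: roll=10 (strike), consumes 1 roll
Frame 7 starts at roll index 10: roll=10 (strike), consumes 1 roll
Frame 8 starts at roll index 11: rolls=7,3 (sum=10), consumes 2 rolls
Frame 9 starts at roll index 13: rolls=8,0 (sum=8), consumes 2 rolls
Frame 10 starts at roll index 15: 2 remaining rolls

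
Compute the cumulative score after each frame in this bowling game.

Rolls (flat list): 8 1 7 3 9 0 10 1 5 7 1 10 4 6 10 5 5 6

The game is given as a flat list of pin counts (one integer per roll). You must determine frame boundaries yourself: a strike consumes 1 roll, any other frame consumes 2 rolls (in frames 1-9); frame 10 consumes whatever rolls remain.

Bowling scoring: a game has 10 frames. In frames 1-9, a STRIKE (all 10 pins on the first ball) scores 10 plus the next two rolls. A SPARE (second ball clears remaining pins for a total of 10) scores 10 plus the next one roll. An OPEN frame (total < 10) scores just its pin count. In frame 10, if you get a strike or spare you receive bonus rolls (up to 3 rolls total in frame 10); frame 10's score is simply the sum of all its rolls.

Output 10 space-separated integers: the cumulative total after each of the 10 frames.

Frame 1: OPEN (8+1=9). Cumulative: 9
Frame 2: SPARE (7+3=10). 10 + next roll (9) = 19. Cumulative: 28
Frame 3: OPEN (9+0=9). Cumulative: 37
Frame 4: STRIKE. 10 + next two rolls (1+5) = 16. Cumulative: 53
Frame 5: OPEN (1+5=6). Cumulative: 59
Frame 6: OPEN (7+1=8). Cumulative: 67
Frame 7: STRIKE. 10 + next two rolls (4+6) = 20. Cumulative: 87
Frame 8: SPARE (4+6=10). 10 + next roll (10) = 20. Cumulative: 107
Frame 9: STRIKE. 10 + next two rolls (5+5) = 20. Cumulative: 127
Frame 10: SPARE. Sum of all frame-10 rolls (5+5+6) = 16. Cumulative: 143

Answer: 9 28 37 53 59 67 87 107 127 143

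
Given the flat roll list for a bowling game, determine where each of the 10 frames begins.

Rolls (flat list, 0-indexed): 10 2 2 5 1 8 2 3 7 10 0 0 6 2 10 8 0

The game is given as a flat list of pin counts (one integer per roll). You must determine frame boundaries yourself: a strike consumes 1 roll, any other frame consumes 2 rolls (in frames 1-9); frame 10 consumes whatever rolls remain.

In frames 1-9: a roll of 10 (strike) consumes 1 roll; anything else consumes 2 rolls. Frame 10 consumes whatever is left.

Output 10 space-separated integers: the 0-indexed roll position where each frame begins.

Frame 1 starts at roll index 0: roll=10 (strike), consumes 1 roll
Frame 2 starts at roll index 1: rolls=2,2 (sum=4), consumes 2 rolls
Frame 3 starts at roll index 3: rolls=5,1 (sum=6), consumes 2 rolls
Frame 4 starts at roll index 5: rolls=8,2 (sum=10), consumes 2 rolls
Frame 5 starts at roll index 7: rolls=3,7 (sum=10), consumes 2 rolls
Frame 6 starts at roll index 9: roll=10 (strike), consumes 1 roll
Frame 7 starts at roll index 10: rolls=0,0 (sum=0), consumes 2 rolls
Frame 8 starts at roll index 12: rolls=6,2 (sum=8), consumes 2 rolls
Frame 9 starts at roll index 14: roll=10 (strike), consumes 1 roll
Frame 10 starts at roll index 15: 2 remaining rolls

Answer: 0 1 3 5 7 9 10 12 14 15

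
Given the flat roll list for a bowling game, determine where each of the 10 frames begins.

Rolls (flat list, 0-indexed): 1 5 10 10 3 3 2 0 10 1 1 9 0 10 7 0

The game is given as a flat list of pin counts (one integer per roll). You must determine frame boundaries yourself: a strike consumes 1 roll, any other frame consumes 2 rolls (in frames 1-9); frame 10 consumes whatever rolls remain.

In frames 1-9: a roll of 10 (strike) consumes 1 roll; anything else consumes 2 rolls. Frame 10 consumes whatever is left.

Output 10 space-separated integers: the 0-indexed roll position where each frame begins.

Answer: 0 2 3 4 6 8 9 11 13 14

Derivation:
Frame 1 starts at roll index 0: rolls=1,5 (sum=6), consumes 2 rolls
Frame 2 starts at roll index 2: roll=10 (strike), consumes 1 roll
Frame 3 starts at roll index 3: roll=10 (strike), consumes 1 roll
Frame 4 starts at roll index 4: rolls=3,3 (sum=6), consumes 2 rolls
Frame 5 starts at roll index 6: rolls=2,0 (sum=2), consumes 2 rolls
Frame 6 starts at roll index 8: roll=10 (strike), consumes 1 roll
Frame 7 starts at roll index 9: rolls=1,1 (sum=2), consumes 2 rolls
Frame 8 starts at roll index 11: rolls=9,0 (sum=9), consumes 2 rolls
Frame 9 starts at roll index 13: roll=10 (strike), consumes 1 roll
Frame 10 starts at roll index 14: 2 remaining rolls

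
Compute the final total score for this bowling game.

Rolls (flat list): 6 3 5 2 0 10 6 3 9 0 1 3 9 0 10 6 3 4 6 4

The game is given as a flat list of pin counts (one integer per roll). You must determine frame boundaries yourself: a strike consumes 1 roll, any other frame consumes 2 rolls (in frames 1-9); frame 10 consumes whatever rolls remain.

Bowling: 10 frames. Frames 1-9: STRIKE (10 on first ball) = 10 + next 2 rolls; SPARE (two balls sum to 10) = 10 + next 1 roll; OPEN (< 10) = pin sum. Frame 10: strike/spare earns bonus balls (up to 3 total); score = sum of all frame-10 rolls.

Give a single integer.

Answer: 105

Derivation:
Frame 1: OPEN (6+3=9). Cumulative: 9
Frame 2: OPEN (5+2=7). Cumulative: 16
Frame 3: SPARE (0+10=10). 10 + next roll (6) = 16. Cumulative: 32
Frame 4: OPEN (6+3=9). Cumulative: 41
Frame 5: OPEN (9+0=9). Cumulative: 50
Frame 6: OPEN (1+3=4). Cumulative: 54
Frame 7: OPEN (9+0=9). Cumulative: 63
Frame 8: STRIKE. 10 + next two rolls (6+3) = 19. Cumulative: 82
Frame 9: OPEN (6+3=9). Cumulative: 91
Frame 10: SPARE. Sum of all frame-10 rolls (4+6+4) = 14. Cumulative: 105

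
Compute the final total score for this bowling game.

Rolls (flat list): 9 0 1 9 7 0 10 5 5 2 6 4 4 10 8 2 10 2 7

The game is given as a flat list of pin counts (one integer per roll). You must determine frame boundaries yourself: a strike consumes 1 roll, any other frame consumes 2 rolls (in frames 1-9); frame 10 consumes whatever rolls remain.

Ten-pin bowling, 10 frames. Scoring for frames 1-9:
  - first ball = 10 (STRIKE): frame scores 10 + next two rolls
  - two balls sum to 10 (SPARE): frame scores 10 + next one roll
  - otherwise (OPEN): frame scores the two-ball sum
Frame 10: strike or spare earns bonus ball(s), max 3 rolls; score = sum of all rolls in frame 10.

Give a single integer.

Frame 1: OPEN (9+0=9). Cumulative: 9
Frame 2: SPARE (1+9=10). 10 + next roll (7) = 17. Cumulative: 26
Frame 3: OPEN (7+0=7). Cumulative: 33
Frame 4: STRIKE. 10 + next two rolls (5+5) = 20. Cumulative: 53
Frame 5: SPARE (5+5=10). 10 + next roll (2) = 12. Cumulative: 65
Frame 6: OPEN (2+6=8). Cumulative: 73
Frame 7: OPEN (4+4=8). Cumulative: 81
Frame 8: STRIKE. 10 + next two rolls (8+2) = 20. Cumulative: 101
Frame 9: SPARE (8+2=10). 10 + next roll (10) = 20. Cumulative: 121
Frame 10: STRIKE. Sum of all frame-10 rolls (10+2+7) = 19. Cumulative: 140

Answer: 140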